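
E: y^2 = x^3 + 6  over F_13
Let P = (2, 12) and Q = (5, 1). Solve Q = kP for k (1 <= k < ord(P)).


Enumerate multiples of P until we hit Q = (5, 1):
  1P = (2, 12)
  2P = (6, 12)
  3P = (5, 1)
Match found at i = 3.

k = 3


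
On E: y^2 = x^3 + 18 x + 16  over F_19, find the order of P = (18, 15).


Compute successive multiples of P until we hit O:
  1P = (18, 15)
  2P = (8, 11)
  3P = (0, 15)
  4P = (1, 4)
  5P = (16, 12)
  6P = (11, 5)
  7P = (6, 13)
  8P = (4, 0)
  ... (continuing to 16P)
  16P = O

ord(P) = 16


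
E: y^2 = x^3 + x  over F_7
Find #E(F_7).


For each x in F_7, count y with y^2 = x^3 + 1 x + 0 mod 7:
  x = 0: RHS = 0, y in [0]  -> 1 point(s)
  x = 1: RHS = 2, y in [3, 4]  -> 2 point(s)
  x = 3: RHS = 2, y in [3, 4]  -> 2 point(s)
  x = 5: RHS = 4, y in [2, 5]  -> 2 point(s)
Affine points: 7. Add the point at infinity: total = 8.

#E(F_7) = 8


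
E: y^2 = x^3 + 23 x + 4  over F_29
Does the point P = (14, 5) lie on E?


Check whether y^2 = x^3 + 23 x + 4 (mod 29) for (x, y) = (14, 5).
LHS: y^2 = 5^2 mod 29 = 25
RHS: x^3 + 23 x + 4 = 14^3 + 23*14 + 4 mod 29 = 25
LHS = RHS

Yes, on the curve


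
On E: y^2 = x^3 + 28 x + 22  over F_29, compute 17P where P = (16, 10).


k = 17 = 10001_2 (binary, LSB first: 10001)
Double-and-add from P = (16, 10):
  bit 0 = 1: acc = O + (16, 10) = (16, 10)
  bit 1 = 0: acc unchanged = (16, 10)
  bit 2 = 0: acc unchanged = (16, 10)
  bit 3 = 0: acc unchanged = (16, 10)
  bit 4 = 1: acc = (16, 10) + (2, 12) = (27, 4)

17P = (27, 4)


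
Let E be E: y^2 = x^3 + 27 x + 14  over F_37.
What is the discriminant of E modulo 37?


4 a^3 + 27 b^2 = 4*27^3 + 27*14^2 = 78732 + 5292 = 84024
Delta = -16 * (84024) = -1344384
Delta mod 37 = 11

Delta = 11 (mod 37)


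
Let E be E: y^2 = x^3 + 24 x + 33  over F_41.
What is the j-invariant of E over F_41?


Delta = -16(4 a^3 + 27 b^2) mod 41 = 30
-1728 * (4 a)^3 = -1728 * (4*24)^3 mod 41 = 18
j = 18 * 30^(-1) mod 41 = 17

j = 17 (mod 41)


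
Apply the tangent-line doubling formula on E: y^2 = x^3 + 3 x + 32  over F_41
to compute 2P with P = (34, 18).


Doubling: s = (3 x1^2 + a) / (2 y1)
s = (3*34^2 + 3) / (2*18) mod 41 = 11
x3 = s^2 - 2 x1 mod 41 = 11^2 - 2*34 = 12
y3 = s (x1 - x3) - y1 mod 41 = 11 * (34 - 12) - 18 = 19

2P = (12, 19)


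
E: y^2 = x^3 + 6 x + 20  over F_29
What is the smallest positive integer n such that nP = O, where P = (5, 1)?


Compute successive multiples of P until we hit O:
  1P = (5, 1)
  2P = (28, 10)
  3P = (20, 7)
  4P = (3, 23)
  5P = (26, 27)
  6P = (14, 21)
  7P = (11, 5)
  8P = (7, 17)
  ... (continuing to 18P)
  18P = O

ord(P) = 18


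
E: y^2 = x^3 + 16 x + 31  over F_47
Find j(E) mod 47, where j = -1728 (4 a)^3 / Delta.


Delta = -16(4 a^3 + 27 b^2) mod 47 = 21
-1728 * (4 a)^3 = -1728 * (4*16)^3 mod 47 = 40
j = 40 * 21^(-1) mod 47 = 31

j = 31 (mod 47)


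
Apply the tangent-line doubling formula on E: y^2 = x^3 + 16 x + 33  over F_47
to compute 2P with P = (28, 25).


Doubling: s = (3 x1^2 + a) / (2 y1)
s = (3*28^2 + 16) / (2*25) mod 47 = 6
x3 = s^2 - 2 x1 mod 47 = 6^2 - 2*28 = 27
y3 = s (x1 - x3) - y1 mod 47 = 6 * (28 - 27) - 25 = 28

2P = (27, 28)


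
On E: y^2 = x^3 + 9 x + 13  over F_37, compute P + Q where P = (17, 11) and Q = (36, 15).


P != Q, so use the chord formula.
s = (y2 - y1) / (x2 - x1) = (4) / (19) mod 37 = 8
x3 = s^2 - x1 - x2 mod 37 = 8^2 - 17 - 36 = 11
y3 = s (x1 - x3) - y1 mod 37 = 8 * (17 - 11) - 11 = 0

P + Q = (11, 0)


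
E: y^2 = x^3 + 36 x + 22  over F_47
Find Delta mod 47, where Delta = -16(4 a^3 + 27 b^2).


4 a^3 + 27 b^2 = 4*36^3 + 27*22^2 = 186624 + 13068 = 199692
Delta = -16 * (199692) = -3195072
Delta mod 47 = 35

Delta = 35 (mod 47)


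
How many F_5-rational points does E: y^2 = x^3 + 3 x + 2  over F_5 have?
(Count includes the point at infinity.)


For each x in F_5, count y with y^2 = x^3 + 3 x + 2 mod 5:
  x = 1: RHS = 1, y in [1, 4]  -> 2 point(s)
  x = 2: RHS = 1, y in [1, 4]  -> 2 point(s)
Affine points: 4. Add the point at infinity: total = 5.

#E(F_5) = 5


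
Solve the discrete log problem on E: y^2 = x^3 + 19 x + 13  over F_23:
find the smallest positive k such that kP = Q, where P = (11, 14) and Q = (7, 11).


Enumerate multiples of P until we hit Q = (7, 11):
  1P = (11, 14)
  2P = (7, 11)
Match found at i = 2.

k = 2


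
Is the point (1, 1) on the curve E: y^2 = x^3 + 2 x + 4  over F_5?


Check whether y^2 = x^3 + 2 x + 4 (mod 5) for (x, y) = (1, 1).
LHS: y^2 = 1^2 mod 5 = 1
RHS: x^3 + 2 x + 4 = 1^3 + 2*1 + 4 mod 5 = 2
LHS != RHS

No, not on the curve


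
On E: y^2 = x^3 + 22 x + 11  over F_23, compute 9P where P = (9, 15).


k = 9 = 1001_2 (binary, LSB first: 1001)
Double-and-add from P = (9, 15):
  bit 0 = 1: acc = O + (9, 15) = (9, 15)
  bit 1 = 0: acc unchanged = (9, 15)
  bit 2 = 0: acc unchanged = (9, 15)
  bit 3 = 1: acc = (9, 15) + (14, 2) = (4, 18)

9P = (4, 18)


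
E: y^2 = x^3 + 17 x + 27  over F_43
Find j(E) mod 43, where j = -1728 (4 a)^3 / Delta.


Delta = -16(4 a^3 + 27 b^2) mod 43 = 31
-1728 * (4 a)^3 = -1728 * (4*17)^3 mod 43 = 1
j = 1 * 31^(-1) mod 43 = 25

j = 25 (mod 43)


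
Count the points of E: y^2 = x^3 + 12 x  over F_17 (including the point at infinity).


For each x in F_17, count y with y^2 = x^3 + 12 x + 0 mod 17:
  x = 0: RHS = 0, y in [0]  -> 1 point(s)
  x = 1: RHS = 13, y in [8, 9]  -> 2 point(s)
  x = 2: RHS = 15, y in [7, 10]  -> 2 point(s)
  x = 5: RHS = 15, y in [7, 10]  -> 2 point(s)
  x = 6: RHS = 16, y in [4, 13]  -> 2 point(s)
  x = 7: RHS = 2, y in [6, 11]  -> 2 point(s)
  x = 8: RHS = 13, y in [8, 9]  -> 2 point(s)
  x = 9: RHS = 4, y in [2, 15]  -> 2 point(s)
  x = 10: RHS = 15, y in [7, 10]  -> 2 point(s)
  x = 11: RHS = 1, y in [1, 16]  -> 2 point(s)
  x = 12: RHS = 2, y in [6, 11]  -> 2 point(s)
  x = 15: RHS = 2, y in [6, 11]  -> 2 point(s)
  x = 16: RHS = 4, y in [2, 15]  -> 2 point(s)
Affine points: 25. Add the point at infinity: total = 26.

#E(F_17) = 26


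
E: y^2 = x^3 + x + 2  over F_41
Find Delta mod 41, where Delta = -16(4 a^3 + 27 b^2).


4 a^3 + 27 b^2 = 4*1^3 + 27*2^2 = 4 + 108 = 112
Delta = -16 * (112) = -1792
Delta mod 41 = 12

Delta = 12 (mod 41)


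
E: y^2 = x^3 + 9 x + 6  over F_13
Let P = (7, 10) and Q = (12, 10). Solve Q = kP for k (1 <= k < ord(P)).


Enumerate multiples of P until we hit Q = (12, 10):
  1P = (7, 10)
  2P = (12, 3)
  3P = (10, 2)
  4P = (6, 9)
  5P = (1, 9)
  6P = (9, 7)
  7P = (9, 6)
  8P = (1, 4)
  9P = (6, 4)
  10P = (10, 11)
  11P = (12, 10)
Match found at i = 11.

k = 11


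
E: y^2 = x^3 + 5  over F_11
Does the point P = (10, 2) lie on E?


Check whether y^2 = x^3 + 0 x + 5 (mod 11) for (x, y) = (10, 2).
LHS: y^2 = 2^2 mod 11 = 4
RHS: x^3 + 0 x + 5 = 10^3 + 0*10 + 5 mod 11 = 4
LHS = RHS

Yes, on the curve


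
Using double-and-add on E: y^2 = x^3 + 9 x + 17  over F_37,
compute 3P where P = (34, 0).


k = 3 = 11_2 (binary, LSB first: 11)
Double-and-add from P = (34, 0):
  bit 0 = 1: acc = O + (34, 0) = (34, 0)
  bit 1 = 1: acc = (34, 0) + O = (34, 0)

3P = (34, 0)


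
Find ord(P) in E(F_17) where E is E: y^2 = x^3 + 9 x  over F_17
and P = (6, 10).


Compute successive multiples of P until we hit O:
  1P = (6, 10)
  2P = (13, 6)
  3P = (7, 10)
  4P = (4, 7)
  5P = (5, 0)
  6P = (4, 10)
  7P = (7, 7)
  8P = (13, 11)
  ... (continuing to 10P)
  10P = O

ord(P) = 10


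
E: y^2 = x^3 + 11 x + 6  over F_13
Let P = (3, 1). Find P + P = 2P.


Doubling: s = (3 x1^2 + a) / (2 y1)
s = (3*3^2 + 11) / (2*1) mod 13 = 6
x3 = s^2 - 2 x1 mod 13 = 6^2 - 2*3 = 4
y3 = s (x1 - x3) - y1 mod 13 = 6 * (3 - 4) - 1 = 6

2P = (4, 6)


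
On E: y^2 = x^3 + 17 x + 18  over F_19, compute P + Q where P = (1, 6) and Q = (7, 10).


P != Q, so use the chord formula.
s = (y2 - y1) / (x2 - x1) = (4) / (6) mod 19 = 7
x3 = s^2 - x1 - x2 mod 19 = 7^2 - 1 - 7 = 3
y3 = s (x1 - x3) - y1 mod 19 = 7 * (1 - 3) - 6 = 18

P + Q = (3, 18)


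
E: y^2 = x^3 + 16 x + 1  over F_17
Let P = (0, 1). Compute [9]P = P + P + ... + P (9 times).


k = 9 = 1001_2 (binary, LSB first: 1001)
Double-and-add from P = (0, 1):
  bit 0 = 1: acc = O + (0, 1) = (0, 1)
  bit 1 = 0: acc unchanged = (0, 1)
  bit 2 = 0: acc unchanged = (0, 1)
  bit 3 = 1: acc = (0, 1) + (3, 12) = (1, 1)

9P = (1, 1)


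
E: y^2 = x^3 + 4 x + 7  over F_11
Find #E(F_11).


For each x in F_11, count y with y^2 = x^3 + 4 x + 7 mod 11:
  x = 1: RHS = 1, y in [1, 10]  -> 2 point(s)
  x = 2: RHS = 1, y in [1, 10]  -> 2 point(s)
  x = 5: RHS = 9, y in [3, 8]  -> 2 point(s)
  x = 6: RHS = 5, y in [4, 7]  -> 2 point(s)
  x = 7: RHS = 4, y in [2, 9]  -> 2 point(s)
  x = 8: RHS = 1, y in [1, 10]  -> 2 point(s)
Affine points: 12. Add the point at infinity: total = 13.

#E(F_11) = 13


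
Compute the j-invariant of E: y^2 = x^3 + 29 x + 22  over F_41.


Delta = -16(4 a^3 + 27 b^2) mod 41 = 27
-1728 * (4 a)^3 = -1728 * (4*29)^3 mod 41 = 8
j = 8 * 27^(-1) mod 41 = 17

j = 17 (mod 41)


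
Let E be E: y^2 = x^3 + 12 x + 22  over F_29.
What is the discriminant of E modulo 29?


4 a^3 + 27 b^2 = 4*12^3 + 27*22^2 = 6912 + 13068 = 19980
Delta = -16 * (19980) = -319680
Delta mod 29 = 16

Delta = 16 (mod 29)


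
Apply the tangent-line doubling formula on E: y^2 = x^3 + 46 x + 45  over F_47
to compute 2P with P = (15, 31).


Doubling: s = (3 x1^2 + a) / (2 y1)
s = (3*15^2 + 46) / (2*31) mod 47 = 23
x3 = s^2 - 2 x1 mod 47 = 23^2 - 2*15 = 29
y3 = s (x1 - x3) - y1 mod 47 = 23 * (15 - 29) - 31 = 23

2P = (29, 23)


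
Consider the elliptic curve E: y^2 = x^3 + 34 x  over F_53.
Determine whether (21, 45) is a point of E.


Check whether y^2 = x^3 + 34 x + 0 (mod 53) for (x, y) = (21, 45).
LHS: y^2 = 45^2 mod 53 = 11
RHS: x^3 + 34 x + 0 = 21^3 + 34*21 + 0 mod 53 = 11
LHS = RHS

Yes, on the curve


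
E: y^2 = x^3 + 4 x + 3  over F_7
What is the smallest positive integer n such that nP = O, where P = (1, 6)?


Compute successive multiples of P until we hit O:
  1P = (1, 6)
  2P = (5, 1)
  3P = (3, 0)
  4P = (5, 6)
  5P = (1, 1)
  6P = O

ord(P) = 6


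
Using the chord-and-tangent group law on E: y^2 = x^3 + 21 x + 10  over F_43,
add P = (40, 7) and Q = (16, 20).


P != Q, so use the chord formula.
s = (y2 - y1) / (x2 - x1) = (13) / (19) mod 43 = 12
x3 = s^2 - x1 - x2 mod 43 = 12^2 - 40 - 16 = 2
y3 = s (x1 - x3) - y1 mod 43 = 12 * (40 - 2) - 7 = 19

P + Q = (2, 19)


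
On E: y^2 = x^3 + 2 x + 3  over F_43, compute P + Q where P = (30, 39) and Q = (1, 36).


P != Q, so use the chord formula.
s = (y2 - y1) / (x2 - x1) = (40) / (14) mod 43 = 9
x3 = s^2 - x1 - x2 mod 43 = 9^2 - 30 - 1 = 7
y3 = s (x1 - x3) - y1 mod 43 = 9 * (30 - 7) - 39 = 39

P + Q = (7, 39)


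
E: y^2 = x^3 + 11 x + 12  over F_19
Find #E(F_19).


For each x in F_19, count y with y^2 = x^3 + 11 x + 12 mod 19:
  x = 1: RHS = 5, y in [9, 10]  -> 2 point(s)
  x = 2: RHS = 4, y in [2, 17]  -> 2 point(s)
  x = 4: RHS = 6, y in [5, 14]  -> 2 point(s)
  x = 6: RHS = 9, y in [3, 16]  -> 2 point(s)
  x = 8: RHS = 4, y in [2, 17]  -> 2 point(s)
  x = 9: RHS = 4, y in [2, 17]  -> 2 point(s)
  x = 10: RHS = 1, y in [1, 18]  -> 2 point(s)
  x = 11: RHS = 1, y in [1, 18]  -> 2 point(s)
  x = 16: RHS = 9, y in [3, 16]  -> 2 point(s)
  x = 17: RHS = 1, y in [1, 18]  -> 2 point(s)
  x = 18: RHS = 0, y in [0]  -> 1 point(s)
Affine points: 21. Add the point at infinity: total = 22.

#E(F_19) = 22


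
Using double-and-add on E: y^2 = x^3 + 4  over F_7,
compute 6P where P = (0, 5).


k = 6 = 110_2 (binary, LSB first: 011)
Double-and-add from P = (0, 5):
  bit 0 = 0: acc unchanged = O
  bit 1 = 1: acc = O + (0, 2) = (0, 2)
  bit 2 = 1: acc = (0, 2) + (0, 5) = O

6P = O


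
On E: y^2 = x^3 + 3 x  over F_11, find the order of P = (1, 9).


Compute successive multiples of P until we hit O:
  1P = (1, 9)
  2P = (3, 5)
  3P = (0, 0)
  4P = (3, 6)
  5P = (1, 2)
  6P = O

ord(P) = 6


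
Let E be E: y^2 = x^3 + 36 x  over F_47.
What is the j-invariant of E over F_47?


Delta = -16(4 a^3 + 27 b^2) mod 47 = 20
-1728 * (4 a)^3 = -1728 * (4*36)^3 mod 47 = 15
j = 15 * 20^(-1) mod 47 = 36

j = 36 (mod 47)


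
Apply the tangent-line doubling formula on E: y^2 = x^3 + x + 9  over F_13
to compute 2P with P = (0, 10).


Doubling: s = (3 x1^2 + a) / (2 y1)
s = (3*0^2 + 1) / (2*10) mod 13 = 2
x3 = s^2 - 2 x1 mod 13 = 2^2 - 2*0 = 4
y3 = s (x1 - x3) - y1 mod 13 = 2 * (0 - 4) - 10 = 8

2P = (4, 8)


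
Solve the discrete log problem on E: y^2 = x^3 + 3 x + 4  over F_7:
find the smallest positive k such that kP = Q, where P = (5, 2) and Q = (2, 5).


Enumerate multiples of P until we hit Q = (2, 5):
  1P = (5, 2)
  2P = (1, 6)
  3P = (2, 2)
  4P = (0, 5)
  5P = (6, 0)
  6P = (0, 2)
  7P = (2, 5)
Match found at i = 7.

k = 7


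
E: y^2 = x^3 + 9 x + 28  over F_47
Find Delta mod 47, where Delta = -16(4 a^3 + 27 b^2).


4 a^3 + 27 b^2 = 4*9^3 + 27*28^2 = 2916 + 21168 = 24084
Delta = -16 * (24084) = -385344
Delta mod 47 = 9

Delta = 9 (mod 47)


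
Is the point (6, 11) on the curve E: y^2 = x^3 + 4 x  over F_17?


Check whether y^2 = x^3 + 4 x + 0 (mod 17) for (x, y) = (6, 11).
LHS: y^2 = 11^2 mod 17 = 2
RHS: x^3 + 4 x + 0 = 6^3 + 4*6 + 0 mod 17 = 2
LHS = RHS

Yes, on the curve


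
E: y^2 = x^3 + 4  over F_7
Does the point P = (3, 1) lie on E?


Check whether y^2 = x^3 + 0 x + 4 (mod 7) for (x, y) = (3, 1).
LHS: y^2 = 1^2 mod 7 = 1
RHS: x^3 + 0 x + 4 = 3^3 + 0*3 + 4 mod 7 = 3
LHS != RHS

No, not on the curve


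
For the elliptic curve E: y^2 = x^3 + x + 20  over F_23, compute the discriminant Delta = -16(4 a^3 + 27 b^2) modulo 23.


4 a^3 + 27 b^2 = 4*1^3 + 27*20^2 = 4 + 10800 = 10804
Delta = -16 * (10804) = -172864
Delta mod 23 = 4

Delta = 4 (mod 23)


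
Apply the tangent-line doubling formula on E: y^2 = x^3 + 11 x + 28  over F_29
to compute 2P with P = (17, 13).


Doubling: s = (3 x1^2 + a) / (2 y1)
s = (3*17^2 + 11) / (2*13) mod 29 = 7
x3 = s^2 - 2 x1 mod 29 = 7^2 - 2*17 = 15
y3 = s (x1 - x3) - y1 mod 29 = 7 * (17 - 15) - 13 = 1

2P = (15, 1)


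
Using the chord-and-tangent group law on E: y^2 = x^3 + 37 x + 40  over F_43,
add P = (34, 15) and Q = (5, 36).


P != Q, so use the chord formula.
s = (y2 - y1) / (x2 - x1) = (21) / (14) mod 43 = 23
x3 = s^2 - x1 - x2 mod 43 = 23^2 - 34 - 5 = 17
y3 = s (x1 - x3) - y1 mod 43 = 23 * (34 - 17) - 15 = 32

P + Q = (17, 32)


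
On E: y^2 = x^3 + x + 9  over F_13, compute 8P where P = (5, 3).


k = 8 = 1000_2 (binary, LSB first: 0001)
Double-and-add from P = (5, 3):
  bit 0 = 0: acc unchanged = O
  bit 1 = 0: acc unchanged = O
  bit 2 = 0: acc unchanged = O
  bit 3 = 1: acc = O + (4, 5) = (4, 5)

8P = (4, 5)


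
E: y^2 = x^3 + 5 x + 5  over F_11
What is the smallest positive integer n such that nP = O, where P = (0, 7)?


Compute successive multiples of P until we hit O:
  1P = (0, 7)
  2P = (4, 1)
  3P = (1, 0)
  4P = (4, 10)
  5P = (0, 4)
  6P = O

ord(P) = 6


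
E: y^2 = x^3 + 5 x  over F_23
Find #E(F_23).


For each x in F_23, count y with y^2 = x^3 + 5 x + 0 mod 23:
  x = 0: RHS = 0, y in [0]  -> 1 point(s)
  x = 1: RHS = 6, y in [11, 12]  -> 2 point(s)
  x = 2: RHS = 18, y in [8, 15]  -> 2 point(s)
  x = 5: RHS = 12, y in [9, 14]  -> 2 point(s)
  x = 6: RHS = 16, y in [4, 19]  -> 2 point(s)
  x = 8: RHS = 0, y in [0]  -> 1 point(s)
  x = 11: RHS = 6, y in [11, 12]  -> 2 point(s)
  x = 13: RHS = 8, y in [10, 13]  -> 2 point(s)
  x = 14: RHS = 8, y in [10, 13]  -> 2 point(s)
  x = 15: RHS = 0, y in [0]  -> 1 point(s)
  x = 16: RHS = 13, y in [6, 17]  -> 2 point(s)
  x = 19: RHS = 8, y in [10, 13]  -> 2 point(s)
  x = 20: RHS = 4, y in [2, 21]  -> 2 point(s)
Affine points: 23. Add the point at infinity: total = 24.

#E(F_23) = 24


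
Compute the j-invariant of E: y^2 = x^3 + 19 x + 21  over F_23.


Delta = -16(4 a^3 + 27 b^2) mod 23 = 22
-1728 * (4 a)^3 = -1728 * (4*19)^3 mod 23 = 6
j = 6 * 22^(-1) mod 23 = 17

j = 17 (mod 23)


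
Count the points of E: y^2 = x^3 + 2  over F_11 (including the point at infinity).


For each x in F_11, count y with y^2 = x^3 + 0 x + 2 mod 11:
  x = 1: RHS = 3, y in [5, 6]  -> 2 point(s)
  x = 4: RHS = 0, y in [0]  -> 1 point(s)
  x = 6: RHS = 9, y in [3, 8]  -> 2 point(s)
  x = 7: RHS = 4, y in [2, 9]  -> 2 point(s)
  x = 9: RHS = 5, y in [4, 7]  -> 2 point(s)
  x = 10: RHS = 1, y in [1, 10]  -> 2 point(s)
Affine points: 11. Add the point at infinity: total = 12.

#E(F_11) = 12


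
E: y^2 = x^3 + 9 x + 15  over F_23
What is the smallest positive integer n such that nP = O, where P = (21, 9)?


Compute successive multiples of P until we hit O:
  1P = (21, 9)
  2P = (6, 20)
  3P = (4, 0)
  4P = (6, 3)
  5P = (21, 14)
  6P = O

ord(P) = 6


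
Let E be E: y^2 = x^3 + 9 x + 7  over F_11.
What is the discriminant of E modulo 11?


4 a^3 + 27 b^2 = 4*9^3 + 27*7^2 = 2916 + 1323 = 4239
Delta = -16 * (4239) = -67824
Delta mod 11 = 2

Delta = 2 (mod 11)


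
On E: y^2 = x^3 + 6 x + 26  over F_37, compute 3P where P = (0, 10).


k = 3 = 11_2 (binary, LSB first: 11)
Double-and-add from P = (0, 10):
  bit 0 = 1: acc = O + (0, 10) = (0, 10)
  bit 1 = 1: acc = (0, 10) + (16, 0) = (0, 27)

3P = (0, 27)


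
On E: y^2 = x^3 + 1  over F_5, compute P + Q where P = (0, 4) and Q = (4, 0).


P != Q, so use the chord formula.
s = (y2 - y1) / (x2 - x1) = (1) / (4) mod 5 = 4
x3 = s^2 - x1 - x2 mod 5 = 4^2 - 0 - 4 = 2
y3 = s (x1 - x3) - y1 mod 5 = 4 * (0 - 2) - 4 = 3

P + Q = (2, 3)


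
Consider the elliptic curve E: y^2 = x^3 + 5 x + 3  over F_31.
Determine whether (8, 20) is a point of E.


Check whether y^2 = x^3 + 5 x + 3 (mod 31) for (x, y) = (8, 20).
LHS: y^2 = 20^2 mod 31 = 28
RHS: x^3 + 5 x + 3 = 8^3 + 5*8 + 3 mod 31 = 28
LHS = RHS

Yes, on the curve


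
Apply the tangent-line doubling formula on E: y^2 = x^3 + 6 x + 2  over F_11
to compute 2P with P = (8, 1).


Doubling: s = (3 x1^2 + a) / (2 y1)
s = (3*8^2 + 6) / (2*1) mod 11 = 0
x3 = s^2 - 2 x1 mod 11 = 0^2 - 2*8 = 6
y3 = s (x1 - x3) - y1 mod 11 = 0 * (8 - 6) - 1 = 10

2P = (6, 10)


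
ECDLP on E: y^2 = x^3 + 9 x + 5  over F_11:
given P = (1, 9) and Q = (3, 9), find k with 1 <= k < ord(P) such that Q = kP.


Enumerate multiples of P until we hit Q = (3, 9):
  1P = (1, 9)
  2P = (7, 9)
  3P = (3, 2)
  4P = (0, 4)
  5P = (2, 8)
  6P = (9, 10)
  7P = (6, 0)
  8P = (9, 1)
  9P = (2, 3)
  10P = (0, 7)
  11P = (3, 9)
Match found at i = 11.

k = 11


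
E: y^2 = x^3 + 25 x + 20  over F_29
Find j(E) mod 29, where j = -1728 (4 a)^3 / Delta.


Delta = -16(4 a^3 + 27 b^2) mod 29 = 18
-1728 * (4 a)^3 = -1728 * (4*25)^3 mod 29 = 3
j = 3 * 18^(-1) mod 29 = 5

j = 5 (mod 29)


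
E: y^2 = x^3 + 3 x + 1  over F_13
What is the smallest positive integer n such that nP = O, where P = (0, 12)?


Compute successive multiples of P until we hit O:
  1P = (0, 12)
  2P = (12, 6)
  3P = (11, 0)
  4P = (12, 7)
  5P = (0, 1)
  6P = O

ord(P) = 6


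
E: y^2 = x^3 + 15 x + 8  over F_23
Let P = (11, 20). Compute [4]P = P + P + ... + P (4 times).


k = 4 = 100_2 (binary, LSB first: 001)
Double-and-add from P = (11, 20):
  bit 0 = 0: acc unchanged = O
  bit 1 = 0: acc unchanged = O
  bit 2 = 1: acc = O + (11, 3) = (11, 3)

4P = (11, 3)


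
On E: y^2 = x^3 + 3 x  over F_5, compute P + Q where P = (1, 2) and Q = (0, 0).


P != Q, so use the chord formula.
s = (y2 - y1) / (x2 - x1) = (3) / (4) mod 5 = 2
x3 = s^2 - x1 - x2 mod 5 = 2^2 - 1 - 0 = 3
y3 = s (x1 - x3) - y1 mod 5 = 2 * (1 - 3) - 2 = 4

P + Q = (3, 4)


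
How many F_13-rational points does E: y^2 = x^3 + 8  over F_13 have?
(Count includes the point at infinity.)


For each x in F_13, count y with y^2 = x^3 + 0 x + 8 mod 13:
  x = 1: RHS = 9, y in [3, 10]  -> 2 point(s)
  x = 2: RHS = 3, y in [4, 9]  -> 2 point(s)
  x = 3: RHS = 9, y in [3, 10]  -> 2 point(s)
  x = 5: RHS = 3, y in [4, 9]  -> 2 point(s)
  x = 6: RHS = 3, y in [4, 9]  -> 2 point(s)
  x = 7: RHS = 0, y in [0]  -> 1 point(s)
  x = 8: RHS = 0, y in [0]  -> 1 point(s)
  x = 9: RHS = 9, y in [3, 10]  -> 2 point(s)
  x = 11: RHS = 0, y in [0]  -> 1 point(s)
Affine points: 15. Add the point at infinity: total = 16.

#E(F_13) = 16


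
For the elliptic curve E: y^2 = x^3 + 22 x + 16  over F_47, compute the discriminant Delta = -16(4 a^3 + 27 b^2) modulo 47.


4 a^3 + 27 b^2 = 4*22^3 + 27*16^2 = 42592 + 6912 = 49504
Delta = -16 * (49504) = -792064
Delta mod 47 = 27

Delta = 27 (mod 47)


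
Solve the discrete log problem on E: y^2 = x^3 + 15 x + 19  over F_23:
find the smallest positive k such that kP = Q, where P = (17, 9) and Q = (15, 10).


Enumerate multiples of P until we hit Q = (15, 10):
  1P = (17, 9)
  2P = (21, 2)
  3P = (1, 9)
  4P = (5, 14)
  5P = (9, 3)
  6P = (22, 16)
  7P = (20, 19)
  8P = (15, 13)
  9P = (18, 16)
  10P = (14, 12)
  11P = (16, 13)
  12P = (6, 16)
  13P = (12, 15)
  14P = (12, 8)
  15P = (6, 7)
  16P = (16, 10)
  17P = (14, 11)
  18P = (18, 7)
  19P = (15, 10)
Match found at i = 19.

k = 19


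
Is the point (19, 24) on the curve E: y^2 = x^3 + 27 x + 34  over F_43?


Check whether y^2 = x^3 + 27 x + 34 (mod 43) for (x, y) = (19, 24).
LHS: y^2 = 24^2 mod 43 = 17
RHS: x^3 + 27 x + 34 = 19^3 + 27*19 + 34 mod 43 = 10
LHS != RHS

No, not on the curve


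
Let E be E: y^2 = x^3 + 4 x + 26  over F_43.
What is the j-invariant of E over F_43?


Delta = -16(4 a^3 + 27 b^2) mod 43 = 13
-1728 * (4 a)^3 = -1728 * (4*4)^3 mod 43 = 41
j = 41 * 13^(-1) mod 43 = 23

j = 23 (mod 43)


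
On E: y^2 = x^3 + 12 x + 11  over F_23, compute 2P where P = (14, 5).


Doubling: s = (3 x1^2 + a) / (2 y1)
s = (3*14^2 + 12) / (2*5) mod 23 = 14
x3 = s^2 - 2 x1 mod 23 = 14^2 - 2*14 = 7
y3 = s (x1 - x3) - y1 mod 23 = 14 * (14 - 7) - 5 = 1

2P = (7, 1)


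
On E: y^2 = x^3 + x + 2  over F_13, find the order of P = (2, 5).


Compute successive multiples of P until we hit O:
  1P = (2, 5)
  2P = (9, 8)
  3P = (12, 0)
  4P = (9, 5)
  5P = (2, 8)
  6P = O

ord(P) = 6


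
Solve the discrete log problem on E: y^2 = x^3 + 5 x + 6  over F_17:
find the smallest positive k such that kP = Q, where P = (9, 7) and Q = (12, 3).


Enumerate multiples of P until we hit Q = (12, 3):
  1P = (9, 7)
  2P = (12, 3)
Match found at i = 2.

k = 2


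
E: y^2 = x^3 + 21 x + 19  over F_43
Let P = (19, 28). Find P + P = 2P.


Doubling: s = (3 x1^2 + a) / (2 y1)
s = (3*19^2 + 21) / (2*28) mod 43 = 32
x3 = s^2 - 2 x1 mod 43 = 32^2 - 2*19 = 40
y3 = s (x1 - x3) - y1 mod 43 = 32 * (19 - 40) - 28 = 31

2P = (40, 31)


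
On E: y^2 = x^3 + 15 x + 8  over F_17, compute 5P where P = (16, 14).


k = 5 = 101_2 (binary, LSB first: 101)
Double-and-add from P = (16, 14):
  bit 0 = 1: acc = O + (16, 14) = (16, 14)
  bit 1 = 0: acc unchanged = (16, 14)
  bit 2 = 1: acc = (16, 14) + (4, 8) = (10, 6)

5P = (10, 6)


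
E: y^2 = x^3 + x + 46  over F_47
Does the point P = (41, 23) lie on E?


Check whether y^2 = x^3 + 1 x + 46 (mod 47) for (x, y) = (41, 23).
LHS: y^2 = 23^2 mod 47 = 12
RHS: x^3 + 1 x + 46 = 41^3 + 1*41 + 46 mod 47 = 12
LHS = RHS

Yes, on the curve


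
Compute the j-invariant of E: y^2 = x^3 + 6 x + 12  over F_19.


Delta = -16(4 a^3 + 27 b^2) mod 19 = 6
-1728 * (4 a)^3 = -1728 * (4*6)^3 mod 19 = 11
j = 11 * 6^(-1) mod 19 = 5

j = 5 (mod 19)


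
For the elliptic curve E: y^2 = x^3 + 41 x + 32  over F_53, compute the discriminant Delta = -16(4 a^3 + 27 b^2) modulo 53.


4 a^3 + 27 b^2 = 4*41^3 + 27*32^2 = 275684 + 27648 = 303332
Delta = -16 * (303332) = -4853312
Delta mod 53 = 4

Delta = 4 (mod 53)


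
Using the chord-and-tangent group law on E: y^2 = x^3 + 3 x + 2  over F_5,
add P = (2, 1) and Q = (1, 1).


P != Q, so use the chord formula.
s = (y2 - y1) / (x2 - x1) = (0) / (4) mod 5 = 0
x3 = s^2 - x1 - x2 mod 5 = 0^2 - 2 - 1 = 2
y3 = s (x1 - x3) - y1 mod 5 = 0 * (2 - 2) - 1 = 4

P + Q = (2, 4)


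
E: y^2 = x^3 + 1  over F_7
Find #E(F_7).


For each x in F_7, count y with y^2 = x^3 + 0 x + 1 mod 7:
  x = 0: RHS = 1, y in [1, 6]  -> 2 point(s)
  x = 1: RHS = 2, y in [3, 4]  -> 2 point(s)
  x = 2: RHS = 2, y in [3, 4]  -> 2 point(s)
  x = 3: RHS = 0, y in [0]  -> 1 point(s)
  x = 4: RHS = 2, y in [3, 4]  -> 2 point(s)
  x = 5: RHS = 0, y in [0]  -> 1 point(s)
  x = 6: RHS = 0, y in [0]  -> 1 point(s)
Affine points: 11. Add the point at infinity: total = 12.

#E(F_7) = 12


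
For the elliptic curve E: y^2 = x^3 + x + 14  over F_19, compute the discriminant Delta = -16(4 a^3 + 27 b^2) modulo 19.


4 a^3 + 27 b^2 = 4*1^3 + 27*14^2 = 4 + 5292 = 5296
Delta = -16 * (5296) = -84736
Delta mod 19 = 4

Delta = 4 (mod 19)


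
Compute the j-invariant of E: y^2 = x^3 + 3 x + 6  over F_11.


Delta = -16(4 a^3 + 27 b^2) mod 11 = 1
-1728 * (4 a)^3 = -1728 * (4*3)^3 mod 11 = 10
j = 10 * 1^(-1) mod 11 = 10

j = 10 (mod 11)


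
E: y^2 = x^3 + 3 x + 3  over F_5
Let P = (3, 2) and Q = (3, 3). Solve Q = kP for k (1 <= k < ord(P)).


Enumerate multiples of P until we hit Q = (3, 3):
  1P = (3, 2)
  2P = (4, 3)
  3P = (4, 2)
  4P = (3, 3)
Match found at i = 4.

k = 4


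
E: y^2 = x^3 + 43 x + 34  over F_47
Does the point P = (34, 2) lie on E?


Check whether y^2 = x^3 + 43 x + 34 (mod 47) for (x, y) = (34, 2).
LHS: y^2 = 2^2 mod 47 = 4
RHS: x^3 + 43 x + 34 = 34^3 + 43*34 + 34 mod 47 = 4
LHS = RHS

Yes, on the curve


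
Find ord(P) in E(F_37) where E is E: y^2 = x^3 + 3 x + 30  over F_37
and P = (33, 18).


Compute successive multiples of P until we hit O:
  1P = (33, 18)
  2P = (19, 8)
  3P = (21, 17)
  4P = (29, 7)
  5P = (8, 23)
  6P = (36, 27)
  7P = (14, 2)
  8P = (15, 3)
  ... (continuing to 43P)
  43P = O

ord(P) = 43


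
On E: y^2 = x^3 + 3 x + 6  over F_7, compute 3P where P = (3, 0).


k = 3 = 11_2 (binary, LSB first: 11)
Double-and-add from P = (3, 0):
  bit 0 = 1: acc = O + (3, 0) = (3, 0)
  bit 1 = 1: acc = (3, 0) + O = (3, 0)

3P = (3, 0)


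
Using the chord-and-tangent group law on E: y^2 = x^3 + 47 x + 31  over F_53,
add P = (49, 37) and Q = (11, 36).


P != Q, so use the chord formula.
s = (y2 - y1) / (x2 - x1) = (52) / (15) mod 53 = 7
x3 = s^2 - x1 - x2 mod 53 = 7^2 - 49 - 11 = 42
y3 = s (x1 - x3) - y1 mod 53 = 7 * (49 - 42) - 37 = 12

P + Q = (42, 12)


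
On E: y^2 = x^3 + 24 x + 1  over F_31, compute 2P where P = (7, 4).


Doubling: s = (3 x1^2 + a) / (2 y1)
s = (3*7^2 + 24) / (2*4) mod 31 = 2
x3 = s^2 - 2 x1 mod 31 = 2^2 - 2*7 = 21
y3 = s (x1 - x3) - y1 mod 31 = 2 * (7 - 21) - 4 = 30

2P = (21, 30)


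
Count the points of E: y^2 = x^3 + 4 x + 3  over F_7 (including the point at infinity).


For each x in F_7, count y with y^2 = x^3 + 4 x + 3 mod 7:
  x = 1: RHS = 1, y in [1, 6]  -> 2 point(s)
  x = 3: RHS = 0, y in [0]  -> 1 point(s)
  x = 5: RHS = 1, y in [1, 6]  -> 2 point(s)
Affine points: 5. Add the point at infinity: total = 6.

#E(F_7) = 6


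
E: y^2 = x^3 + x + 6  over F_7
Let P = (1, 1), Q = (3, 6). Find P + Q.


P != Q, so use the chord formula.
s = (y2 - y1) / (x2 - x1) = (5) / (2) mod 7 = 6
x3 = s^2 - x1 - x2 mod 7 = 6^2 - 1 - 3 = 4
y3 = s (x1 - x3) - y1 mod 7 = 6 * (1 - 4) - 1 = 2

P + Q = (4, 2)


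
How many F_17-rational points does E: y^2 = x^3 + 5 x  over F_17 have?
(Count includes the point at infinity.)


For each x in F_17, count y with y^2 = x^3 + 5 x + 0 mod 17:
  x = 0: RHS = 0, y in [0]  -> 1 point(s)
  x = 2: RHS = 1, y in [1, 16]  -> 2 point(s)
  x = 3: RHS = 8, y in [5, 12]  -> 2 point(s)
  x = 4: RHS = 16, y in [4, 13]  -> 2 point(s)
  x = 6: RHS = 8, y in [5, 12]  -> 2 point(s)
  x = 7: RHS = 4, y in [2, 15]  -> 2 point(s)
  x = 8: RHS = 8, y in [5, 12]  -> 2 point(s)
  x = 9: RHS = 9, y in [3, 14]  -> 2 point(s)
  x = 10: RHS = 13, y in [8, 9]  -> 2 point(s)
  x = 11: RHS = 9, y in [3, 14]  -> 2 point(s)
  x = 13: RHS = 1, y in [1, 16]  -> 2 point(s)
  x = 14: RHS = 9, y in [3, 14]  -> 2 point(s)
  x = 15: RHS = 16, y in [4, 13]  -> 2 point(s)
Affine points: 25. Add the point at infinity: total = 26.

#E(F_17) = 26


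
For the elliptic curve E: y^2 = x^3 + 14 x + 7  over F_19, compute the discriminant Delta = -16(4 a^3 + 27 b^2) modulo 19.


4 a^3 + 27 b^2 = 4*14^3 + 27*7^2 = 10976 + 1323 = 12299
Delta = -16 * (12299) = -196784
Delta mod 19 = 18

Delta = 18 (mod 19)


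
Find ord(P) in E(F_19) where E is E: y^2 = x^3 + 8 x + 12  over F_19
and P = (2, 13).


Compute successive multiples of P until we hit O:
  1P = (2, 13)
  2P = (3, 14)
  3P = (15, 12)
  4P = (11, 14)
  5P = (10, 3)
  6P = (5, 5)
  7P = (17, 8)
  8P = (17, 11)
  ... (continuing to 15P)
  15P = O

ord(P) = 15


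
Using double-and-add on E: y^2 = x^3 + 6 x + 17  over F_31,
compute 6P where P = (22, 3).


k = 6 = 110_2 (binary, LSB first: 011)
Double-and-add from P = (22, 3):
  bit 0 = 0: acc unchanged = O
  bit 1 = 1: acc = O + (12, 9) = (12, 9)
  bit 2 = 1: acc = (12, 9) + (17, 14) = (3, 0)

6P = (3, 0)


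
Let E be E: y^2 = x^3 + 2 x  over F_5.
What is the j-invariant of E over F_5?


Delta = -16(4 a^3 + 27 b^2) mod 5 = 3
-1728 * (4 a)^3 = -1728 * (4*2)^3 mod 5 = 4
j = 4 * 3^(-1) mod 5 = 3

j = 3 (mod 5)


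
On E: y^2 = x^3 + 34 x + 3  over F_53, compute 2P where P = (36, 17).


Doubling: s = (3 x1^2 + a) / (2 y1)
s = (3*36^2 + 34) / (2*17) mod 53 = 0
x3 = s^2 - 2 x1 mod 53 = 0^2 - 2*36 = 34
y3 = s (x1 - x3) - y1 mod 53 = 0 * (36 - 34) - 17 = 36

2P = (34, 36)


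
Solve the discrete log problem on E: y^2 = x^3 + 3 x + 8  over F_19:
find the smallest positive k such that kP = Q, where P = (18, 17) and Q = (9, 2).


Enumerate multiples of P until we hit Q = (9, 2):
  1P = (18, 17)
  2P = (9, 17)
  3P = (11, 2)
  4P = (7, 12)
  5P = (3, 14)
  6P = (14, 18)
  7P = (12, 10)
  8P = (12, 9)
  9P = (14, 1)
  10P = (3, 5)
  11P = (7, 7)
  12P = (11, 17)
  13P = (9, 2)
Match found at i = 13.

k = 13


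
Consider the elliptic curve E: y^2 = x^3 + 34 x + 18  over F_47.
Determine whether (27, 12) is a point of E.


Check whether y^2 = x^3 + 34 x + 18 (mod 47) for (x, y) = (27, 12).
LHS: y^2 = 12^2 mod 47 = 3
RHS: x^3 + 34 x + 18 = 27^3 + 34*27 + 18 mod 47 = 33
LHS != RHS

No, not on the curve


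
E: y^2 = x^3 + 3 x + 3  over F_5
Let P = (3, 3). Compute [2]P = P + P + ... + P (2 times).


k = 2 = 10_2 (binary, LSB first: 01)
Double-and-add from P = (3, 3):
  bit 0 = 0: acc unchanged = O
  bit 1 = 1: acc = O + (4, 2) = (4, 2)

2P = (4, 2)


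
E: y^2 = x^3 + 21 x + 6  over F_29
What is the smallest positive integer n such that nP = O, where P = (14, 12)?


Compute successive multiples of P until we hit O:
  1P = (14, 12)
  2P = (1, 17)
  3P = (9, 24)
  4P = (28, 10)
  5P = (3, 3)
  6P = (5, 27)
  7P = (16, 1)
  8P = (22, 3)
  ... (continuing to 28P)
  28P = O

ord(P) = 28


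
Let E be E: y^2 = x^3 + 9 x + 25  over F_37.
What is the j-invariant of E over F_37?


Delta = -16(4 a^3 + 27 b^2) mod 37 = 27
-1728 * (4 a)^3 = -1728 * (4*9)^3 mod 37 = 26
j = 26 * 27^(-1) mod 37 = 27

j = 27 (mod 37)


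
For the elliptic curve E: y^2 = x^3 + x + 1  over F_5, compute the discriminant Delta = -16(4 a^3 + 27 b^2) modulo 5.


4 a^3 + 27 b^2 = 4*1^3 + 27*1^2 = 4 + 27 = 31
Delta = -16 * (31) = -496
Delta mod 5 = 4

Delta = 4 (mod 5)


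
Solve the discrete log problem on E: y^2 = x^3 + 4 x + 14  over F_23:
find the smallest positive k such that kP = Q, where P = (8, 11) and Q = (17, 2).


Enumerate multiples of P until we hit Q = (17, 2):
  1P = (8, 11)
  2P = (13, 3)
  3P = (11, 3)
  4P = (6, 22)
  5P = (22, 20)
  6P = (17, 21)
  7P = (14, 13)
  8P = (19, 16)
  9P = (4, 18)
  10P = (4, 5)
  11P = (19, 7)
  12P = (14, 10)
  13P = (17, 2)
Match found at i = 13.

k = 13


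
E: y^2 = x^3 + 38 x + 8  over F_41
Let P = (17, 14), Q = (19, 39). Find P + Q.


P != Q, so use the chord formula.
s = (y2 - y1) / (x2 - x1) = (25) / (2) mod 41 = 33
x3 = s^2 - x1 - x2 mod 41 = 33^2 - 17 - 19 = 28
y3 = s (x1 - x3) - y1 mod 41 = 33 * (17 - 28) - 14 = 33

P + Q = (28, 33)


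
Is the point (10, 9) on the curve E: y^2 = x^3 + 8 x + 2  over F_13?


Check whether y^2 = x^3 + 8 x + 2 (mod 13) for (x, y) = (10, 9).
LHS: y^2 = 9^2 mod 13 = 3
RHS: x^3 + 8 x + 2 = 10^3 + 8*10 + 2 mod 13 = 3
LHS = RHS

Yes, on the curve


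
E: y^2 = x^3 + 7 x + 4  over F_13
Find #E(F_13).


For each x in F_13, count y with y^2 = x^3 + 7 x + 4 mod 13:
  x = 0: RHS = 4, y in [2, 11]  -> 2 point(s)
  x = 1: RHS = 12, y in [5, 8]  -> 2 point(s)
  x = 2: RHS = 0, y in [0]  -> 1 point(s)
  x = 3: RHS = 0, y in [0]  -> 1 point(s)
  x = 8: RHS = 0, y in [0]  -> 1 point(s)
  x = 9: RHS = 3, y in [4, 9]  -> 2 point(s)
  x = 12: RHS = 9, y in [3, 10]  -> 2 point(s)
Affine points: 11. Add the point at infinity: total = 12.

#E(F_13) = 12


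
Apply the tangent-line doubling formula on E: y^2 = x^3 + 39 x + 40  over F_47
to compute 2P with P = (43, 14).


Doubling: s = (3 x1^2 + a) / (2 y1)
s = (3*43^2 + 39) / (2*14) mod 47 = 35
x3 = s^2 - 2 x1 mod 47 = 35^2 - 2*43 = 11
y3 = s (x1 - x3) - y1 mod 47 = 35 * (43 - 11) - 14 = 25

2P = (11, 25)


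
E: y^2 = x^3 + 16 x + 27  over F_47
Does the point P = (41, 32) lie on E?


Check whether y^2 = x^3 + 16 x + 27 (mod 47) for (x, y) = (41, 32).
LHS: y^2 = 32^2 mod 47 = 37
RHS: x^3 + 16 x + 27 = 41^3 + 16*41 + 27 mod 47 = 44
LHS != RHS

No, not on the curve


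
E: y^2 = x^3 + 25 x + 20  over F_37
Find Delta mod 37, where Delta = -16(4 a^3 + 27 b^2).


4 a^3 + 27 b^2 = 4*25^3 + 27*20^2 = 62500 + 10800 = 73300
Delta = -16 * (73300) = -1172800
Delta mod 37 = 26

Delta = 26 (mod 37)


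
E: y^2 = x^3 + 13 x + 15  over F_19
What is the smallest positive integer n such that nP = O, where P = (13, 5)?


Compute successive multiples of P until we hit O:
  1P = (13, 5)
  2P = (18, 1)
  3P = (16, 5)
  4P = (9, 14)
  5P = (8, 17)
  6P = (3, 9)
  7P = (10, 9)
  8P = (2, 12)
  ... (continuing to 24P)
  24P = O

ord(P) = 24


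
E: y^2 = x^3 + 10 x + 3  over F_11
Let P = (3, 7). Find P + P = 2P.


Doubling: s = (3 x1^2 + a) / (2 y1)
s = (3*3^2 + 10) / (2*7) mod 11 = 5
x3 = s^2 - 2 x1 mod 11 = 5^2 - 2*3 = 8
y3 = s (x1 - x3) - y1 mod 11 = 5 * (3 - 8) - 7 = 1

2P = (8, 1)


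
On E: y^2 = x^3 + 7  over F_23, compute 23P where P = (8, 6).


k = 23 = 10111_2 (binary, LSB first: 11101)
Double-and-add from P = (8, 6):
  bit 0 = 1: acc = O + (8, 6) = (8, 6)
  bit 1 = 1: acc = (8, 6) + (10, 8) = (6, 19)
  bit 2 = 1: acc = (6, 19) + (11, 2) = (1, 10)
  bit 3 = 0: acc unchanged = (1, 10)
  bit 4 = 1: acc = (1, 10) + (4, 5) = (8, 17)

23P = (8, 17)


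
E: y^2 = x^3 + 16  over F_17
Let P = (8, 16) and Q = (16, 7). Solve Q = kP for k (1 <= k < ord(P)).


Enumerate multiples of P until we hit Q = (16, 7):
  1P = (8, 16)
  2P = (3, 14)
  3P = (15, 5)
  4P = (10, 9)
  5P = (7, 6)
  6P = (0, 13)
  7P = (11, 2)
  8P = (16, 10)
  9P = (1, 0)
  10P = (16, 7)
Match found at i = 10.

k = 10


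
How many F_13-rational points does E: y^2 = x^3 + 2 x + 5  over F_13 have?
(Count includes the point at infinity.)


For each x in F_13, count y with y^2 = x^3 + 2 x + 5 mod 13:
  x = 2: RHS = 4, y in [2, 11]  -> 2 point(s)
  x = 3: RHS = 12, y in [5, 8]  -> 2 point(s)
  x = 4: RHS = 12, y in [5, 8]  -> 2 point(s)
  x = 5: RHS = 10, y in [6, 7]  -> 2 point(s)
  x = 6: RHS = 12, y in [5, 8]  -> 2 point(s)
  x = 8: RHS = 0, y in [0]  -> 1 point(s)
Affine points: 11. Add the point at infinity: total = 12.

#E(F_13) = 12


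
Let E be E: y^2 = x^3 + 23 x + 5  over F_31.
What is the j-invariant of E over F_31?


Delta = -16(4 a^3 + 27 b^2) mod 31 = 20
-1728 * (4 a)^3 = -1728 * (4*23)^3 mod 31 = 23
j = 23 * 20^(-1) mod 31 = 12

j = 12 (mod 31)


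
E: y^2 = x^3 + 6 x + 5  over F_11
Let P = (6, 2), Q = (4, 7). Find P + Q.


P != Q, so use the chord formula.
s = (y2 - y1) / (x2 - x1) = (5) / (9) mod 11 = 3
x3 = s^2 - x1 - x2 mod 11 = 3^2 - 6 - 4 = 10
y3 = s (x1 - x3) - y1 mod 11 = 3 * (6 - 10) - 2 = 8

P + Q = (10, 8)


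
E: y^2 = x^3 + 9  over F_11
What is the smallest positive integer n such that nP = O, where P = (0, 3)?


Compute successive multiples of P until we hit O:
  1P = (0, 3)
  2P = (0, 8)
  3P = O

ord(P) = 3


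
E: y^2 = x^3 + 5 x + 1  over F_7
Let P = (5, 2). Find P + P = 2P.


Doubling: s = (3 x1^2 + a) / (2 y1)
s = (3*5^2 + 5) / (2*2) mod 7 = 6
x3 = s^2 - 2 x1 mod 7 = 6^2 - 2*5 = 5
y3 = s (x1 - x3) - y1 mod 7 = 6 * (5 - 5) - 2 = 5

2P = (5, 5)


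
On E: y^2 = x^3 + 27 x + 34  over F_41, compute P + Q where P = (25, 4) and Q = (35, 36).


P != Q, so use the chord formula.
s = (y2 - y1) / (x2 - x1) = (32) / (10) mod 41 = 36
x3 = s^2 - x1 - x2 mod 41 = 36^2 - 25 - 35 = 6
y3 = s (x1 - x3) - y1 mod 41 = 36 * (25 - 6) - 4 = 24

P + Q = (6, 24)


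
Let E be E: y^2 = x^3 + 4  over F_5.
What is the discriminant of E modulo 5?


4 a^3 + 27 b^2 = 4*0^3 + 27*4^2 = 0 + 432 = 432
Delta = -16 * (432) = -6912
Delta mod 5 = 3

Delta = 3 (mod 5)


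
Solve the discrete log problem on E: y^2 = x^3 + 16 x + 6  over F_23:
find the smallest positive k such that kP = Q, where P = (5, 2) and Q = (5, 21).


Enumerate multiples of P until we hit Q = (5, 21):
  1P = (5, 2)
  2P = (3, 9)
  3P = (10, 4)
  4P = (10, 19)
  5P = (3, 14)
  6P = (5, 21)
Match found at i = 6.

k = 6


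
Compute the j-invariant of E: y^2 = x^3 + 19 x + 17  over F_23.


Delta = -16(4 a^3 + 27 b^2) mod 23 = 21
-1728 * (4 a)^3 = -1728 * (4*19)^3 mod 23 = 6
j = 6 * 21^(-1) mod 23 = 20

j = 20 (mod 23)


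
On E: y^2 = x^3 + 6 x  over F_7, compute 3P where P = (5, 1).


k = 3 = 11_2 (binary, LSB first: 11)
Double-and-add from P = (5, 1):
  bit 0 = 1: acc = O + (5, 1) = (5, 1)
  bit 1 = 1: acc = (5, 1) + (1, 0) = (5, 6)

3P = (5, 6)


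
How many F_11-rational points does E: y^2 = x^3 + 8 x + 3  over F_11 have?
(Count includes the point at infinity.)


For each x in F_11, count y with y^2 = x^3 + 8 x + 3 mod 11:
  x = 0: RHS = 3, y in [5, 6]  -> 2 point(s)
  x = 1: RHS = 1, y in [1, 10]  -> 2 point(s)
  x = 2: RHS = 5, y in [4, 7]  -> 2 point(s)
  x = 4: RHS = 0, y in [0]  -> 1 point(s)
  x = 5: RHS = 3, y in [5, 6]  -> 2 point(s)
  x = 6: RHS = 3, y in [5, 6]  -> 2 point(s)
  x = 9: RHS = 1, y in [1, 10]  -> 2 point(s)
  x = 10: RHS = 5, y in [4, 7]  -> 2 point(s)
Affine points: 15. Add the point at infinity: total = 16.

#E(F_11) = 16


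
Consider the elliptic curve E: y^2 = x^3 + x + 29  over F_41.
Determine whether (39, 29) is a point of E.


Check whether y^2 = x^3 + 1 x + 29 (mod 41) for (x, y) = (39, 29).
LHS: y^2 = 29^2 mod 41 = 21
RHS: x^3 + 1 x + 29 = 39^3 + 1*39 + 29 mod 41 = 19
LHS != RHS

No, not on the curve


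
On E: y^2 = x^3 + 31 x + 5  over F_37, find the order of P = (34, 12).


Compute successive multiples of P until we hit O:
  1P = (34, 12)
  2P = (27, 8)
  3P = (2, 1)
  4P = (31, 11)
  5P = (5, 10)
  6P = (5, 27)
  7P = (31, 26)
  8P = (2, 36)
  ... (continuing to 11P)
  11P = O

ord(P) = 11


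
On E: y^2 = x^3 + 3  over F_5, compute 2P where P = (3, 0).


k = 2 = 10_2 (binary, LSB first: 01)
Double-and-add from P = (3, 0):
  bit 0 = 0: acc unchanged = O
  bit 1 = 1: acc = O + O = O

2P = O


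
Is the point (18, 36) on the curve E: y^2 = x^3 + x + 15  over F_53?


Check whether y^2 = x^3 + 1 x + 15 (mod 53) for (x, y) = (18, 36).
LHS: y^2 = 36^2 mod 53 = 24
RHS: x^3 + 1 x + 15 = 18^3 + 1*18 + 15 mod 53 = 35
LHS != RHS

No, not on the curve


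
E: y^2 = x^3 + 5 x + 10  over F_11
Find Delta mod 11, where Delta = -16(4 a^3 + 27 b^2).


4 a^3 + 27 b^2 = 4*5^3 + 27*10^2 = 500 + 2700 = 3200
Delta = -16 * (3200) = -51200
Delta mod 11 = 5

Delta = 5 (mod 11)


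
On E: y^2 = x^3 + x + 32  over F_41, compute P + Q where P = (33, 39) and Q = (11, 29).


P != Q, so use the chord formula.
s = (y2 - y1) / (x2 - x1) = (31) / (19) mod 41 = 34
x3 = s^2 - x1 - x2 mod 41 = 34^2 - 33 - 11 = 5
y3 = s (x1 - x3) - y1 mod 41 = 34 * (33 - 5) - 39 = 11

P + Q = (5, 11)


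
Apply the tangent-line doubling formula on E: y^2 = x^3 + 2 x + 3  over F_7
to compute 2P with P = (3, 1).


Doubling: s = (3 x1^2 + a) / (2 y1)
s = (3*3^2 + 2) / (2*1) mod 7 = 4
x3 = s^2 - 2 x1 mod 7 = 4^2 - 2*3 = 3
y3 = s (x1 - x3) - y1 mod 7 = 4 * (3 - 3) - 1 = 6

2P = (3, 6)
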